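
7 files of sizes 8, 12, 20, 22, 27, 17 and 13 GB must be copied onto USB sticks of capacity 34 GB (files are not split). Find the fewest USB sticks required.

4

Total = 27 + 22 + 20 + 17 + 13 + 12 + 8 = 119 GB.
Lower bound: ⌈119/34⌉ = 4 USB sticks.
A packing using 4 USB sticks:
  USB stick 1: 27 = 27
  USB stick 2: 22 + 12 = 34
  USB stick 3: 20 + 13 = 33
  USB stick 4: 17 + 8 = 25
This matches the lower bound, so 4 is optimal.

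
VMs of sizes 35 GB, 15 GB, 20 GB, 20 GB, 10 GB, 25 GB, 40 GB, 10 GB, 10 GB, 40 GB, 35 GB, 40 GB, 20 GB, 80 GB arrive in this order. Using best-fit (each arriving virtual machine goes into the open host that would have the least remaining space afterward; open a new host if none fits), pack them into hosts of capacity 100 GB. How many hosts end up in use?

5

  35 → host 1 (new)  [load 35/100]
  15 → host 1  [load 50/100]
  20 → host 1  [load 70/100]
  20 → host 1  [load 90/100]
  10 → host 1  [load 100/100]
  25 → host 2 (new)  [load 25/100]
  40 → host 2  [load 65/100]
  10 → host 2  [load 75/100]
  10 → host 2  [load 85/100]
  40 → host 3 (new)  [load 40/100]
  35 → host 3  [load 75/100]
  40 → host 4 (new)  [load 40/100]
  20 → host 3  [load 95/100]
  80 → host 5 (new)  [load 80/100]
5 hosts opened.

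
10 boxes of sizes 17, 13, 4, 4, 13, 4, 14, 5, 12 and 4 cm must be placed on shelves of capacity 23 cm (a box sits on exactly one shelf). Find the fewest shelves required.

Total = 17 + 14 + 13 + 13 + 12 + 5 + 4 + 4 + 4 + 4 = 90 cm.
Lower bound: ⌈90/23⌉ = 4 shelves.
Also, 5 boxes each exceed 23/2 cm, and no two of those can share a shelf, so at least 5 shelves are needed.
A packing using 5 shelves:
  shelf 1: 17 + 5 = 22
  shelf 2: 14 + 4 + 4 = 22
  shelf 3: 13 + 4 + 4 = 21
  shelf 4: 13 = 13
  shelf 5: 12 = 12
This matches the lower bound, so 5 is optimal.

5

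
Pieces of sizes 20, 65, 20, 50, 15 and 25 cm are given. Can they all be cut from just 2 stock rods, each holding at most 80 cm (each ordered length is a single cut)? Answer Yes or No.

Total = 195 cm; ⌈195/80⌉ = 3.
At least 3 stock rods are required, but only 2 are allowed.

No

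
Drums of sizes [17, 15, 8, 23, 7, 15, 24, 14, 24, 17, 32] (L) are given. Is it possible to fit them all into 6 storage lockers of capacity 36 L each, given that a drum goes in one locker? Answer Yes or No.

Total = 196 L; ⌈196/36⌉ = 6.
The bound of 6 does not rule out 6, but exhaustive search shows no assignment into 6 storage lockers of capacity 36 L exists — the minimum is 7.

No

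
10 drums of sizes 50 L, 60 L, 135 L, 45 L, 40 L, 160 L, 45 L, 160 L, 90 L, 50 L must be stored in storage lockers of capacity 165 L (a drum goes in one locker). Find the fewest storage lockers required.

6

Total = 160 + 160 + 135 + 90 + 60 + 50 + 50 + 45 + 45 + 40 = 835 L.
Lower bound: ⌈835/165⌉ = 6 storage lockers.
A packing using 6 storage lockers:
  locker 1: 160 = 160
  locker 2: 160 = 160
  locker 3: 135 = 135
  locker 4: 90 + 60 = 150
  locker 5: 50 + 50 + 45 = 145
  locker 6: 45 + 40 = 85
This matches the lower bound, so 6 is optimal.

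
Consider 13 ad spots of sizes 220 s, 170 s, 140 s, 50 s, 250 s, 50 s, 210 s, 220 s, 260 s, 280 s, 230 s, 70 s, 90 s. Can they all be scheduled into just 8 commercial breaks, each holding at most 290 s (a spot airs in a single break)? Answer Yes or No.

Total = 2240 s; ⌈2240/290⌉ = 8.
The bound of 8 does not rule out 8, but exhaustive search shows no assignment into 8 commercial breaks of capacity 290 s exists — the minimum is 9.

No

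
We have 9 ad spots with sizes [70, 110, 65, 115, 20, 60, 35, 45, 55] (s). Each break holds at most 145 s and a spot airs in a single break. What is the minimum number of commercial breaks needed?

5

Total = 115 + 110 + 70 + 65 + 60 + 55 + 45 + 35 + 20 = 575 s.
Lower bound: ⌈575/145⌉ = 4 commercial breaks.
A packing using 5 commercial breaks:
  break 1: 115 + 20 = 135
  break 2: 110 + 35 = 145
  break 3: 70 + 65 = 135
  break 4: 60 + 55 = 115
  break 5: 45 = 45
No arrangement into 4 commercial breaks stays within capacity, so 5 is optimal.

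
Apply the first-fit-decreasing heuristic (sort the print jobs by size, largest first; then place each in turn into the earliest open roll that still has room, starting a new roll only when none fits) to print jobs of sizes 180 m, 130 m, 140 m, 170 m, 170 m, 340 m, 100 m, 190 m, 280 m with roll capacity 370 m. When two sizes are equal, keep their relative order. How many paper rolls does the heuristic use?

Sorted descending: 340, 280, 190, 180, 170, 170, 140, 130, 100.
  340 → roll 1 (new)  [load 340/370]
  280 → roll 2 (new)  [load 280/370]
  190 → roll 3 (new)  [load 190/370]
  180 → roll 3  [load 370/370]
  170 → roll 4 (new)  [load 170/370]
  170 → roll 4  [load 340/370]
  140 → roll 5 (new)  [load 140/370]
  130 → roll 5  [load 270/370]
  100 → roll 5  [load 370/370]
5 paper rolls opened.

5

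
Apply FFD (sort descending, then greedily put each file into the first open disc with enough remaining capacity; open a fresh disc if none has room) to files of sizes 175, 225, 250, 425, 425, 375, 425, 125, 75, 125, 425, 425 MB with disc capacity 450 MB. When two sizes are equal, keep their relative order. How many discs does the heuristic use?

9

Sorted descending: 425, 425, 425, 425, 425, 375, 250, 225, 175, 125, 125, 75.
  425 → disc 1 (new)  [load 425/450]
  425 → disc 2 (new)  [load 425/450]
  425 → disc 3 (new)  [load 425/450]
  425 → disc 4 (new)  [load 425/450]
  425 → disc 5 (new)  [load 425/450]
  375 → disc 6 (new)  [load 375/450]
  250 → disc 7 (new)  [load 250/450]
  225 → disc 8 (new)  [load 225/450]
  175 → disc 7  [load 425/450]
  125 → disc 8  [load 350/450]
  125 → disc 9 (new)  [load 125/450]
  75 → disc 6  [load 450/450]
9 discs opened.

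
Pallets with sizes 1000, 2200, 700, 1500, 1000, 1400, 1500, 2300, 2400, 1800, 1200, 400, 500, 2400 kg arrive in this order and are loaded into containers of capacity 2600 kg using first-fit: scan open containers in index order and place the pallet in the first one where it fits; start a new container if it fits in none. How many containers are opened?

  1000 → container 1 (new)  [load 1000/2600]
  2200 → container 2 (new)  [load 2200/2600]
  700 → container 1  [load 1700/2600]
  1500 → container 3 (new)  [load 1500/2600]
  1000 → container 3  [load 2500/2600]
  1400 → container 4 (new)  [load 1400/2600]
  1500 → container 5 (new)  [load 1500/2600]
  2300 → container 6 (new)  [load 2300/2600]
  2400 → container 7 (new)  [load 2400/2600]
  1800 → container 8 (new)  [load 1800/2600]
  1200 → container 4  [load 2600/2600]
  400 → container 1  [load 2100/2600]
  500 → container 1  [load 2600/2600]
  2400 → container 9 (new)  [load 2400/2600]
9 containers opened.

9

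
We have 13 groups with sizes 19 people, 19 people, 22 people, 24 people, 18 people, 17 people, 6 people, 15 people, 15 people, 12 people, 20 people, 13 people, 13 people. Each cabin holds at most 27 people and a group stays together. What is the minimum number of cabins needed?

Total = 24 + 22 + 20 + 19 + 19 + 18 + 17 + 15 + 15 + 13 + 13 + 12 + 6 = 213 people.
Lower bound: ⌈213/27⌉ = 8 cabins.
Also, 9 groups each exceed 27/2 people, and no two of those can share a cabin, so at least 9 cabins are needed.
A packing using 10 cabins:
  cabin 1: 24 = 24
  cabin 2: 22 = 22
  cabin 3: 20 + 6 = 26
  cabin 4: 19 = 19
  cabin 5: 19 = 19
  cabin 6: 18 = 18
  cabin 7: 17 = 17
  cabin 8: 15 + 12 = 27
  cabin 9: 15 = 15
  cabin 10: 13 + 13 = 26
No arrangement into 9 cabins stays within capacity, so 10 is optimal.

10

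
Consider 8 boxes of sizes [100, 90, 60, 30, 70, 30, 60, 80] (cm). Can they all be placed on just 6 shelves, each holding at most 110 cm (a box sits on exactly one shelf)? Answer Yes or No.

Yes

A valid assignment using 6 shelves:
  shelf 1: 100 = 100
  shelf 2: 90 = 90
  shelf 3: 80 + 30 = 110
  shelf 4: 70 + 30 = 100
  shelf 5: 60 = 60
  shelf 6: 60 = 60
Every load is within 110 cm, so 6 shelves suffice.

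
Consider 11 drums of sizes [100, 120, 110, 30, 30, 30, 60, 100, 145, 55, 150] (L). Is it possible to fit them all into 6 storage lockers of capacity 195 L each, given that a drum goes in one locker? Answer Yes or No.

Yes

A valid assignment using 6 storage lockers:
  locker 1: 150 + 30 = 180
  locker 2: 145 + 30 = 175
  locker 3: 120 + 60 = 180
  locker 4: 110 + 55 + 30 = 195
  locker 5: 100 = 100
  locker 6: 100 = 100
Every load is within 195 L, so 6 storage lockers suffice.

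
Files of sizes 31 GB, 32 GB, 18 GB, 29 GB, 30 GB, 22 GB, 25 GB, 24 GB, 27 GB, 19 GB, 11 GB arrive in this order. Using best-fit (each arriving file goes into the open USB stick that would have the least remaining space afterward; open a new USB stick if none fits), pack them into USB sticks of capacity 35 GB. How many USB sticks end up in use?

10

  31 → USB stick 1 (new)  [load 31/35]
  32 → USB stick 2 (new)  [load 32/35]
  18 → USB stick 3 (new)  [load 18/35]
  29 → USB stick 4 (new)  [load 29/35]
  30 → USB stick 5 (new)  [load 30/35]
  22 → USB stick 6 (new)  [load 22/35]
  25 → USB stick 7 (new)  [load 25/35]
  24 → USB stick 8 (new)  [load 24/35]
  27 → USB stick 9 (new)  [load 27/35]
  19 → USB stick 10 (new)  [load 19/35]
  11 → USB stick 8  [load 35/35]
10 USB sticks opened.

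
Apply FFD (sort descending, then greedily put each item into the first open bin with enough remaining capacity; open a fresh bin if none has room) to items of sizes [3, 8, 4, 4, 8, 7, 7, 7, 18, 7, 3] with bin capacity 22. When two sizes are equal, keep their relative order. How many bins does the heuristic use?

4

Sorted descending: 18, 8, 8, 7, 7, 7, 7, 4, 4, 3, 3.
  18 → bin 1 (new)  [load 18/22]
  8 → bin 2 (new)  [load 8/22]
  8 → bin 2  [load 16/22]
  7 → bin 3 (new)  [load 7/22]
  7 → bin 3  [load 14/22]
  7 → bin 3  [load 21/22]
  7 → bin 4 (new)  [load 7/22]
  4 → bin 1  [load 22/22]
  4 → bin 2  [load 20/22]
  3 → bin 4  [load 10/22]
  3 → bin 4  [load 13/22]
4 bins opened.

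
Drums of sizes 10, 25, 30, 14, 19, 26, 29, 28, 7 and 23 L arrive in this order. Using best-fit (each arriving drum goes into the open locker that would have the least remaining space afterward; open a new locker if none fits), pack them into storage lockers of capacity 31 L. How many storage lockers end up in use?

  10 → locker 1 (new)  [load 10/31]
  25 → locker 2 (new)  [load 25/31]
  30 → locker 3 (new)  [load 30/31]
  14 → locker 1  [load 24/31]
  19 → locker 4 (new)  [load 19/31]
  26 → locker 5 (new)  [load 26/31]
  29 → locker 6 (new)  [load 29/31]
  28 → locker 7 (new)  [load 28/31]
  7 → locker 1  [load 31/31]
  23 → locker 8 (new)  [load 23/31]
8 storage lockers opened.

8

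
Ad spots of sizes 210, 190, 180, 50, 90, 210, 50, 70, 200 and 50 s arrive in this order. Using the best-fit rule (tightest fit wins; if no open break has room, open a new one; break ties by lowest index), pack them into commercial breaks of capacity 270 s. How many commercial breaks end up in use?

  210 → break 1 (new)  [load 210/270]
  190 → break 2 (new)  [load 190/270]
  180 → break 3 (new)  [load 180/270]
  50 → break 1  [load 260/270]
  90 → break 3  [load 270/270]
  210 → break 4 (new)  [load 210/270]
  50 → break 4  [load 260/270]
  70 → break 2  [load 260/270]
  200 → break 5 (new)  [load 200/270]
  50 → break 5  [load 250/270]
5 commercial breaks opened.

5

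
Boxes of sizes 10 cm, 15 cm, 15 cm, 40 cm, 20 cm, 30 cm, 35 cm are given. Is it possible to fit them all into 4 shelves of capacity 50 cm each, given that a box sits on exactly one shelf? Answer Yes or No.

A valid assignment using 4 shelves:
  shelf 1: 40 + 10 = 50
  shelf 2: 35 + 15 = 50
  shelf 3: 30 + 20 = 50
  shelf 4: 15 = 15
Every load is within 50 cm, so 4 shelves suffice.

Yes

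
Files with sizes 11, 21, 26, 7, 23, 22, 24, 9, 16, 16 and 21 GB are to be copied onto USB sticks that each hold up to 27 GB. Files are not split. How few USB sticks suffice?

9

Total = 26 + 24 + 23 + 22 + 21 + 21 + 16 + 16 + 11 + 9 + 7 = 196 GB.
Lower bound: ⌈196/27⌉ = 8 USB sticks.
A packing using 9 USB sticks:
  USB stick 1: 26 = 26
  USB stick 2: 24 = 24
  USB stick 3: 23 = 23
  USB stick 4: 22 = 22
  USB stick 5: 21 = 21
  USB stick 6: 21 = 21
  USB stick 7: 16 + 11 = 27
  USB stick 8: 16 + 9 = 25
  USB stick 9: 7 = 7
No arrangement into 8 USB sticks stays within capacity, so 9 is optimal.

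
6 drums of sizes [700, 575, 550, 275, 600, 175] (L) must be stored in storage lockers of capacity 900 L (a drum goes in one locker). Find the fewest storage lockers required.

4

Total = 700 + 600 + 575 + 550 + 275 + 175 = 2875 L.
Lower bound: ⌈2875/900⌉ = 4 storage lockers.
A packing using 4 storage lockers:
  locker 1: 700 + 175 = 875
  locker 2: 600 + 275 = 875
  locker 3: 575 = 575
  locker 4: 550 = 550
This matches the lower bound, so 4 is optimal.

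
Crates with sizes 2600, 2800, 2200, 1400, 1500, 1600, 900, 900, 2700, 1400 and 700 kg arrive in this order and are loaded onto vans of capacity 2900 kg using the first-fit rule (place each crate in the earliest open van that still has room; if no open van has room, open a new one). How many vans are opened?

7

  2600 → van 1 (new)  [load 2600/2900]
  2800 → van 2 (new)  [load 2800/2900]
  2200 → van 3 (new)  [load 2200/2900]
  1400 → van 4 (new)  [load 1400/2900]
  1500 → van 4  [load 2900/2900]
  1600 → van 5 (new)  [load 1600/2900]
  900 → van 5  [load 2500/2900]
  900 → van 6 (new)  [load 900/2900]
  2700 → van 7 (new)  [load 2700/2900]
  1400 → van 6  [load 2300/2900]
  700 → van 3  [load 2900/2900]
7 vans opened.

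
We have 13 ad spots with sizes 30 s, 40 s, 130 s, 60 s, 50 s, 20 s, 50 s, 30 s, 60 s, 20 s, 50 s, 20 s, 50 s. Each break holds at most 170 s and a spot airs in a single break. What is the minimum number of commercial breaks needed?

Total = 130 + 60 + 60 + 50 + 50 + 50 + 50 + 40 + 30 + 30 + 20 + 20 + 20 = 610 s.
Lower bound: ⌈610/170⌉ = 4 commercial breaks.
A packing using 4 commercial breaks:
  break 1: 130 + 40 = 170
  break 2: 60 + 60 + 50 = 170
  break 3: 50 + 50 + 50 + 20 = 170
  break 4: 30 + 30 + 20 + 20 = 100
This matches the lower bound, so 4 is optimal.

4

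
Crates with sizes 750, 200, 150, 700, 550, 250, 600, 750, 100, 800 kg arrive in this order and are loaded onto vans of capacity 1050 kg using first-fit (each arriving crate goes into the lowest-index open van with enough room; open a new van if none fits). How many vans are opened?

6

  750 → van 1 (new)  [load 750/1050]
  200 → van 1  [load 950/1050]
  150 → van 2 (new)  [load 150/1050]
  700 → van 2  [load 850/1050]
  550 → van 3 (new)  [load 550/1050]
  250 → van 3  [load 800/1050]
  600 → van 4 (new)  [load 600/1050]
  750 → van 5 (new)  [load 750/1050]
  100 → van 1  [load 1050/1050]
  800 → van 6 (new)  [load 800/1050]
6 vans opened.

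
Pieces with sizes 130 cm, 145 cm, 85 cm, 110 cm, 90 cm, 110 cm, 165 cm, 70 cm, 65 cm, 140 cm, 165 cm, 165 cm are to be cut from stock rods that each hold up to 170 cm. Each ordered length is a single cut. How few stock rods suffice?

Total = 165 + 165 + 165 + 145 + 140 + 130 + 110 + 110 + 90 + 85 + 70 + 65 = 1440 cm.
Lower bound: ⌈1440/170⌉ = 9 stock rods.
A packing using 10 stock rods:
  stock rod 1: 165 = 165
  stock rod 2: 165 = 165
  stock rod 3: 165 = 165
  stock rod 4: 145 = 145
  stock rod 5: 140 = 140
  stock rod 6: 130 = 130
  stock rod 7: 110 = 110
  stock rod 8: 110 = 110
  stock rod 9: 90 + 70 = 160
  stock rod 10: 85 + 65 = 150
No arrangement into 9 stock rods stays within capacity, so 10 is optimal.

10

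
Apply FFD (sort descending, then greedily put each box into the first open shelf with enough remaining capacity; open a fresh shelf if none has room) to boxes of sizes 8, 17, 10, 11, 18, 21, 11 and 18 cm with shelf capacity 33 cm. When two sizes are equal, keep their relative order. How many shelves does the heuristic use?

4

Sorted descending: 21, 18, 18, 17, 11, 11, 10, 8.
  21 → shelf 1 (new)  [load 21/33]
  18 → shelf 2 (new)  [load 18/33]
  18 → shelf 3 (new)  [load 18/33]
  17 → shelf 4 (new)  [load 17/33]
  11 → shelf 1  [load 32/33]
  11 → shelf 2  [load 29/33]
  10 → shelf 3  [load 28/33]
  8 → shelf 4  [load 25/33]
4 shelves opened.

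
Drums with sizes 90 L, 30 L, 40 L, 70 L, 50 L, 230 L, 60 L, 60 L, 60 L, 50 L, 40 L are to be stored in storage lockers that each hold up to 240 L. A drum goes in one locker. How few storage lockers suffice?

Total = 230 + 90 + 70 + 60 + 60 + 60 + 50 + 50 + 40 + 40 + 30 = 780 L.
Lower bound: ⌈780/240⌉ = 4 storage lockers.
A packing using 4 storage lockers:
  locker 1: 230 = 230
  locker 2: 90 + 70 + 60 = 220
  locker 3: 60 + 60 + 50 + 50 = 220
  locker 4: 40 + 40 + 30 = 110
This matches the lower bound, so 4 is optimal.

4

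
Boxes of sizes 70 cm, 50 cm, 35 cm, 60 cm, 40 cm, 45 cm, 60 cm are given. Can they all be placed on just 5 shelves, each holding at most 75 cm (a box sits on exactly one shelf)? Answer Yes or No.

No

Total = 360 cm; ⌈360/75⌉ = 5.
6 boxes each exceed half the capacity and cannot share a shelf, forcing at least 6 shelves.
At least 6 shelves are required, but only 5 are allowed.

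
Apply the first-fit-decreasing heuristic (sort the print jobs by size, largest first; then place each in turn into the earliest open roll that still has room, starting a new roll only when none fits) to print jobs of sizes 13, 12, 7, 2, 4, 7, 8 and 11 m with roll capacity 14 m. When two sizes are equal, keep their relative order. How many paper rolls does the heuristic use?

5

Sorted descending: 13, 12, 11, 8, 7, 7, 4, 2.
  13 → roll 1 (new)  [load 13/14]
  12 → roll 2 (new)  [load 12/14]
  11 → roll 3 (new)  [load 11/14]
  8 → roll 4 (new)  [load 8/14]
  7 → roll 5 (new)  [load 7/14]
  7 → roll 5  [load 14/14]
  4 → roll 4  [load 12/14]
  2 → roll 2  [load 14/14]
5 paper rolls opened.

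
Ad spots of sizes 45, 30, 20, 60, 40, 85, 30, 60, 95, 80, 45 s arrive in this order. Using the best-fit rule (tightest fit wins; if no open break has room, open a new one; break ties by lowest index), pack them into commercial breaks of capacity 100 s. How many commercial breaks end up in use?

7

  45 → break 1 (new)  [load 45/100]
  30 → break 1  [load 75/100]
  20 → break 1  [load 95/100]
  60 → break 2 (new)  [load 60/100]
  40 → break 2  [load 100/100]
  85 → break 3 (new)  [load 85/100]
  30 → break 4 (new)  [load 30/100]
  60 → break 4  [load 90/100]
  95 → break 5 (new)  [load 95/100]
  80 → break 6 (new)  [load 80/100]
  45 → break 7 (new)  [load 45/100]
7 commercial breaks opened.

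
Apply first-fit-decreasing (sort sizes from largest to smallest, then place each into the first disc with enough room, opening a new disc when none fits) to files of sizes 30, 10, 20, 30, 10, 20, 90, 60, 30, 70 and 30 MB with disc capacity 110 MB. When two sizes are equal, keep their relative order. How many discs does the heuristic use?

4

Sorted descending: 90, 70, 60, 30, 30, 30, 30, 20, 20, 10, 10.
  90 → disc 1 (new)  [load 90/110]
  70 → disc 2 (new)  [load 70/110]
  60 → disc 3 (new)  [load 60/110]
  30 → disc 2  [load 100/110]
  30 → disc 3  [load 90/110]
  30 → disc 4 (new)  [load 30/110]
  30 → disc 4  [load 60/110]
  20 → disc 1  [load 110/110]
  20 → disc 3  [load 110/110]
  10 → disc 2  [load 110/110]
  10 → disc 4  [load 70/110]
4 discs opened.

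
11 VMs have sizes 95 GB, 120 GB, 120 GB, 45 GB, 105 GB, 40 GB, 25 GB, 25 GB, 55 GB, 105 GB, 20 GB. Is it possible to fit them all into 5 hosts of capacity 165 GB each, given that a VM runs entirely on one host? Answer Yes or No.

A valid assignment using 5 hosts:
  host 1: 120 + 45 = 165
  host 2: 120 + 40 = 160
  host 3: 105 + 55 = 160
  host 4: 105 + 25 + 25 = 155
  host 5: 95 + 20 = 115
Every load is within 165 GB, so 5 hosts suffice.

Yes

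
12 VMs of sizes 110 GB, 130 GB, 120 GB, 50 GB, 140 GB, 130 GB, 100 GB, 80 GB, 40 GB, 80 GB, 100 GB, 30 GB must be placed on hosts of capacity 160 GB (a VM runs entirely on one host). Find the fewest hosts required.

8

Total = 140 + 130 + 130 + 120 + 110 + 100 + 100 + 80 + 80 + 50 + 40 + 30 = 1110 GB.
Lower bound: ⌈1110/160⌉ = 7 hosts.
A packing using 8 hosts:
  host 1: 140 = 140
  host 2: 130 + 30 = 160
  host 3: 130 = 130
  host 4: 120 + 40 = 160
  host 5: 110 + 50 = 160
  host 6: 100 = 100
  host 7: 100 = 100
  host 8: 80 + 80 = 160
No arrangement into 7 hosts stays within capacity, so 8 is optimal.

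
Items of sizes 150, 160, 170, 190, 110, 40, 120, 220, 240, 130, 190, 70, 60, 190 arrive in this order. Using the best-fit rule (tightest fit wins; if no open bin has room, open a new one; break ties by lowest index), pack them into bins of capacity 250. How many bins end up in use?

  150 → bin 1 (new)  [load 150/250]
  160 → bin 2 (new)  [load 160/250]
  170 → bin 3 (new)  [load 170/250]
  190 → bin 4 (new)  [load 190/250]
  110 → bin 5 (new)  [load 110/250]
  40 → bin 4  [load 230/250]
  120 → bin 5  [load 230/250]
  220 → bin 6 (new)  [load 220/250]
  240 → bin 7 (new)  [load 240/250]
  130 → bin 8 (new)  [load 130/250]
  190 → bin 9 (new)  [load 190/250]
  70 → bin 3  [load 240/250]
  60 → bin 9  [load 250/250]
  190 → bin 10 (new)  [load 190/250]
10 bins opened.

10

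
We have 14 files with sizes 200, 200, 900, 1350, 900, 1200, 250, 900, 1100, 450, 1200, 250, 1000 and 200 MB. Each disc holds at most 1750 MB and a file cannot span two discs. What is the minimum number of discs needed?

8

Total = 1350 + 1200 + 1200 + 1100 + 1000 + 900 + 900 + 900 + 450 + 250 + 250 + 200 + 200 + 200 = 10100 MB.
Lower bound: ⌈10100/1750⌉ = 6 discs.
Also, 8 files each exceed 875 MB, and no two of those can share a disc, so at least 8 discs are needed.
A packing using 8 discs:
  disc 1: 1350 + 250 = 1600
  disc 2: 1200 + 450 = 1650
  disc 3: 1200 + 250 + 200 = 1650
  disc 4: 1100 + 200 + 200 = 1500
  disc 5: 1000 = 1000
  disc 6: 900 = 900
  disc 7: 900 = 900
  disc 8: 900 = 900
This matches the lower bound, so 8 is optimal.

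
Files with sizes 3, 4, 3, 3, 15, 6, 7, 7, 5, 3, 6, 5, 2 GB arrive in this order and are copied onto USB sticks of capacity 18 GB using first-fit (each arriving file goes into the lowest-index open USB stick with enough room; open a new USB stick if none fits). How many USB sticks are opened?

  3 → USB stick 1 (new)  [load 3/18]
  4 → USB stick 1  [load 7/18]
  3 → USB stick 1  [load 10/18]
  3 → USB stick 1  [load 13/18]
  15 → USB stick 2 (new)  [load 15/18]
  6 → USB stick 3 (new)  [load 6/18]
  7 → USB stick 3  [load 13/18]
  7 → USB stick 4 (new)  [load 7/18]
  5 → USB stick 1  [load 18/18]
  3 → USB stick 2  [load 18/18]
  6 → USB stick 4  [load 13/18]
  5 → USB stick 3  [load 18/18]
  2 → USB stick 4  [load 15/18]
4 USB sticks opened.

4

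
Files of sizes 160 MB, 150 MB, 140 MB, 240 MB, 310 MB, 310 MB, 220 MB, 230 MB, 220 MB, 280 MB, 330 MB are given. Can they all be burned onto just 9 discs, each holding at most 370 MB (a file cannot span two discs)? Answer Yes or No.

A valid assignment using 9 discs:
  disc 1: 330 = 330
  disc 2: 310 = 310
  disc 3: 310 = 310
  disc 4: 280 = 280
  disc 5: 240 = 240
  disc 6: 230 + 140 = 370
  disc 7: 220 + 150 = 370
  disc 8: 220 = 220
  disc 9: 160 = 160
Every load is within 370 MB, so 9 discs suffice.

Yes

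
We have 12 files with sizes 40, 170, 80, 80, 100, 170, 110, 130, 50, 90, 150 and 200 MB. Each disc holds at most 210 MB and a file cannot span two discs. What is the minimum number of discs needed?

Total = 200 + 170 + 170 + 150 + 130 + 110 + 100 + 90 + 80 + 80 + 50 + 40 = 1370 MB.
Lower bound: ⌈1370/210⌉ = 7 discs.
A packing using 7 discs:
  disc 1: 200 = 200
  disc 2: 170 + 40 = 210
  disc 3: 170 = 170
  disc 4: 150 + 50 = 200
  disc 5: 130 + 80 = 210
  disc 6: 110 + 100 = 210
  disc 7: 90 + 80 = 170
This matches the lower bound, so 7 is optimal.

7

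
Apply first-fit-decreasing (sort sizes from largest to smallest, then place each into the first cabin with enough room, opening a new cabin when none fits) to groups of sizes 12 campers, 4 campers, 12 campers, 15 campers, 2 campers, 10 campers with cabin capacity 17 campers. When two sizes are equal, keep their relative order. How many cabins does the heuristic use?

4

Sorted descending: 15, 12, 12, 10, 4, 2.
  15 → cabin 1 (new)  [load 15/17]
  12 → cabin 2 (new)  [load 12/17]
  12 → cabin 3 (new)  [load 12/17]
  10 → cabin 4 (new)  [load 10/17]
  4 → cabin 2  [load 16/17]
  2 → cabin 1  [load 17/17]
4 cabins opened.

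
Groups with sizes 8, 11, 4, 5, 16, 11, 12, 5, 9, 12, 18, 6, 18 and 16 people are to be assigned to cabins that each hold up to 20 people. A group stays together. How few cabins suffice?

9

Total = 18 + 18 + 16 + 16 + 12 + 12 + 11 + 11 + 9 + 8 + 6 + 5 + 5 + 4 = 151 people.
Lower bound: ⌈151/20⌉ = 8 cabins.
A packing using 9 cabins:
  cabin 1: 18 = 18
  cabin 2: 18 = 18
  cabin 3: 16 + 4 = 20
  cabin 4: 16 = 16
  cabin 5: 12 + 8 = 20
  cabin 6: 12 + 6 = 18
  cabin 7: 11 + 9 = 20
  cabin 8: 11 + 5 = 16
  cabin 9: 5 = 5
No arrangement into 8 cabins stays within capacity, so 9 is optimal.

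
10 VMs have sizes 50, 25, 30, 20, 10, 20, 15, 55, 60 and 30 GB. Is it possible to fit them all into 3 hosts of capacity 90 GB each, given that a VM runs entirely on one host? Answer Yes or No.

No

Total = 315 GB; ⌈315/90⌉ = 4.
At least 4 hosts are required, but only 3 are allowed.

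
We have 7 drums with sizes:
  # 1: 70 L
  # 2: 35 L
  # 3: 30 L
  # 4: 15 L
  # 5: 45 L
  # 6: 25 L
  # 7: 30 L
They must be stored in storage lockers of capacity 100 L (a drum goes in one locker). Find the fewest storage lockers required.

3

Total = 70 + 45 + 35 + 30 + 30 + 25 + 15 = 250 L.
Lower bound: ⌈250/100⌉ = 3 storage lockers.
A packing using 3 storage lockers:
  locker 1: 70 + 30 = 100
  locker 2: 45 + 35 + 15 = 95
  locker 3: 30 + 25 = 55
This matches the lower bound, so 3 is optimal.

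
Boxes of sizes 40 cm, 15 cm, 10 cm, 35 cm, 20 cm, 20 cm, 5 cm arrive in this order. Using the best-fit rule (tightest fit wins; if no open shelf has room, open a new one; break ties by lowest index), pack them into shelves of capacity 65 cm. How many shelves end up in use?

  40 → shelf 1 (new)  [load 40/65]
  15 → shelf 1  [load 55/65]
  10 → shelf 1  [load 65/65]
  35 → shelf 2 (new)  [load 35/65]
  20 → shelf 2  [load 55/65]
  20 → shelf 3 (new)  [load 20/65]
  5 → shelf 2  [load 60/65]
3 shelves opened.

3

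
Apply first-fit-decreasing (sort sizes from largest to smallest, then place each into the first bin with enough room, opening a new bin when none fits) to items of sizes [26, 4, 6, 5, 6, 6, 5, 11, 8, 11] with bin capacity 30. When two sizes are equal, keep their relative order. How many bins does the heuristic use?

3

Sorted descending: 26, 11, 11, 8, 6, 6, 6, 5, 5, 4.
  26 → bin 1 (new)  [load 26/30]
  11 → bin 2 (new)  [load 11/30]
  11 → bin 2  [load 22/30]
  8 → bin 2  [load 30/30]
  6 → bin 3 (new)  [load 6/30]
  6 → bin 3  [load 12/30]
  6 → bin 3  [load 18/30]
  5 → bin 3  [load 23/30]
  5 → bin 3  [load 28/30]
  4 → bin 1  [load 30/30]
3 bins opened.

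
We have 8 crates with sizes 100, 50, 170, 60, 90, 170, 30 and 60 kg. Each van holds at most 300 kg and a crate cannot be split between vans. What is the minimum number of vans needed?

3

Total = 170 + 170 + 100 + 90 + 60 + 60 + 50 + 30 = 730 kg.
Lower bound: ⌈730/300⌉ = 3 vans.
A packing using 3 vans:
  van 1: 170 + 100 + 30 = 300
  van 2: 170 + 90 = 260
  van 3: 60 + 60 + 50 = 170
This matches the lower bound, so 3 is optimal.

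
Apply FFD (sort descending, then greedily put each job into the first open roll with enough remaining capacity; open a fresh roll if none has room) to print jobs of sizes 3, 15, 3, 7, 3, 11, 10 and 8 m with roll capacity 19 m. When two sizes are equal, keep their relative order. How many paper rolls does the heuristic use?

Sorted descending: 15, 11, 10, 8, 7, 3, 3, 3.
  15 → roll 1 (new)  [load 15/19]
  11 → roll 2 (new)  [load 11/19]
  10 → roll 3 (new)  [load 10/19]
  8 → roll 2  [load 19/19]
  7 → roll 3  [load 17/19]
  3 → roll 1  [load 18/19]
  3 → roll 4 (new)  [load 3/19]
  3 → roll 4  [load 6/19]
4 paper rolls opened.

4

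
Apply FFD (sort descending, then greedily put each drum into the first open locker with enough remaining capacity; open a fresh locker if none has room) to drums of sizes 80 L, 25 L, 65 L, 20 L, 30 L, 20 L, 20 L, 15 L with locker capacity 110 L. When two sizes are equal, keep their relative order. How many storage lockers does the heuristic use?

3

Sorted descending: 80, 65, 30, 25, 20, 20, 20, 15.
  80 → locker 1 (new)  [load 80/110]
  65 → locker 2 (new)  [load 65/110]
  30 → locker 1  [load 110/110]
  25 → locker 2  [load 90/110]
  20 → locker 2  [load 110/110]
  20 → locker 3 (new)  [load 20/110]
  20 → locker 3  [load 40/110]
  15 → locker 3  [load 55/110]
3 storage lockers opened.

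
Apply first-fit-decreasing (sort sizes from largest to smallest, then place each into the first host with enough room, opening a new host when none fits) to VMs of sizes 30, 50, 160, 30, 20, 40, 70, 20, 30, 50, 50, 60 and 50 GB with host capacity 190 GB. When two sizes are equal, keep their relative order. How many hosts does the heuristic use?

4

Sorted descending: 160, 70, 60, 50, 50, 50, 50, 40, 30, 30, 30, 20, 20.
  160 → host 1 (new)  [load 160/190]
  70 → host 2 (new)  [load 70/190]
  60 → host 2  [load 130/190]
  50 → host 2  [load 180/190]
  50 → host 3 (new)  [load 50/190]
  50 → host 3  [load 100/190]
  50 → host 3  [load 150/190]
  40 → host 3  [load 190/190]
  30 → host 1  [load 190/190]
  30 → host 4 (new)  [load 30/190]
  30 → host 4  [load 60/190]
  20 → host 4  [load 80/190]
  20 → host 4  [load 100/190]
4 hosts opened.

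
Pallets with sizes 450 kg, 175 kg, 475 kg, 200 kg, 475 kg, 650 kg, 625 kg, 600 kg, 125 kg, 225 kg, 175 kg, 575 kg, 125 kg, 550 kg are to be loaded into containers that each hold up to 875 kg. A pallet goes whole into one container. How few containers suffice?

8

Total = 650 + 625 + 600 + 575 + 550 + 475 + 475 + 450 + 225 + 200 + 175 + 175 + 125 + 125 = 5425 kg.
Lower bound: ⌈5425/875⌉ = 7 containers.
Also, 8 pallets each exceed 875/2 kg, and no two of those can share a container, so at least 8 containers are needed.
A packing using 8 containers:
  container 1: 650 + 225 = 875
  container 2: 625 + 200 = 825
  container 3: 600 + 175 = 775
  container 4: 575 + 175 + 125 = 875
  container 5: 550 + 125 = 675
  container 6: 475 = 475
  container 7: 475 = 475
  container 8: 450 = 450
This matches the lower bound, so 8 is optimal.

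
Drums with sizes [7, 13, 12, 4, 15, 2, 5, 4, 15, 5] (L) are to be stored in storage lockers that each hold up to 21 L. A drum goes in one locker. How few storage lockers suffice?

4

Total = 15 + 15 + 13 + 12 + 7 + 5 + 5 + 4 + 4 + 2 = 82 L.
Lower bound: ⌈82/21⌉ = 4 storage lockers.
A packing using 4 storage lockers:
  locker 1: 15 + 5 = 20
  locker 2: 15 + 4 + 2 = 21
  locker 3: 13 + 7 = 20
  locker 4: 12 + 5 + 4 = 21
This matches the lower bound, so 4 is optimal.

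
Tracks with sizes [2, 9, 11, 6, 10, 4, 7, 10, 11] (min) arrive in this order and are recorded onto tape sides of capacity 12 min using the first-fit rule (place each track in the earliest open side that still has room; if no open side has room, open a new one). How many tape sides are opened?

  2 → side 1 (new)  [load 2/12]
  9 → side 1  [load 11/12]
  11 → side 2 (new)  [load 11/12]
  6 → side 3 (new)  [load 6/12]
  10 → side 4 (new)  [load 10/12]
  4 → side 3  [load 10/12]
  7 → side 5 (new)  [load 7/12]
  10 → side 6 (new)  [load 10/12]
  11 → side 7 (new)  [load 11/12]
7 tape sides opened.

7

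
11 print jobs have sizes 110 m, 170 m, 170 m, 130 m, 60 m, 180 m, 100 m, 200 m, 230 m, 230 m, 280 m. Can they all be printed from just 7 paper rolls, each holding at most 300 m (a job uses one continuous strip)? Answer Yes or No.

Yes

A valid assignment using 7 paper rolls:
  roll 1: 280 = 280
  roll 2: 230 + 60 = 290
  roll 3: 230 = 230
  roll 4: 200 + 100 = 300
  roll 5: 180 + 110 = 290
  roll 6: 170 + 130 = 300
  roll 7: 170 = 170
Every load is within 300 m, so 7 paper rolls suffice.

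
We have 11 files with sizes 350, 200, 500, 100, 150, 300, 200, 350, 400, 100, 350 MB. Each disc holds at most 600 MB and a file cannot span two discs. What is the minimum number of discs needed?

Total = 500 + 400 + 350 + 350 + 350 + 300 + 200 + 200 + 150 + 100 + 100 = 3000 MB.
Lower bound: ⌈3000/600⌉ = 5 discs.
A packing using 6 discs:
  disc 1: 500 + 100 = 600
  disc 2: 400 + 200 = 600
  disc 3: 350 + 200 = 550
  disc 4: 350 + 150 + 100 = 600
  disc 5: 350 = 350
  disc 6: 300 = 300
No arrangement into 5 discs stays within capacity, so 6 is optimal.

6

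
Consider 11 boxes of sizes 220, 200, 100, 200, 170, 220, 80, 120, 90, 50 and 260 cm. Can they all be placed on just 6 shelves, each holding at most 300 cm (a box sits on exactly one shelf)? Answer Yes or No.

A valid assignment using 6 shelves:
  shelf 1: 260 = 260
  shelf 2: 220 + 80 = 300
  shelf 3: 220 + 50 = 270
  shelf 4: 200 + 100 = 300
  shelf 5: 200 + 90 = 290
  shelf 6: 170 + 120 = 290
Every load is within 300 cm, so 6 shelves suffice.

Yes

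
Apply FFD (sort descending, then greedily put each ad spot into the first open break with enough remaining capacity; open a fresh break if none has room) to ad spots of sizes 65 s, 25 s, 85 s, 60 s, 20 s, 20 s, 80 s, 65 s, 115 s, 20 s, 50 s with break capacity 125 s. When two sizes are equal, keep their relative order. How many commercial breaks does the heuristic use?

Sorted descending: 115, 85, 80, 65, 65, 60, 50, 25, 20, 20, 20.
  115 → break 1 (new)  [load 115/125]
  85 → break 2 (new)  [load 85/125]
  80 → break 3 (new)  [load 80/125]
  65 → break 4 (new)  [load 65/125]
  65 → break 5 (new)  [load 65/125]
  60 → break 4  [load 125/125]
  50 → break 5  [load 115/125]
  25 → break 2  [load 110/125]
  20 → break 3  [load 100/125]
  20 → break 3  [load 120/125]
  20 → break 6 (new)  [load 20/125]
6 commercial breaks opened.

6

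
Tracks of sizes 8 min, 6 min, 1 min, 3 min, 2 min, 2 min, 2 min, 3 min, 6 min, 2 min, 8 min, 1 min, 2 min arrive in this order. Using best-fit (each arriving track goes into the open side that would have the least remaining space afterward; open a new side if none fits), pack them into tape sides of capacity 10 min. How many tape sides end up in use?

5

  8 → side 1 (new)  [load 8/10]
  6 → side 2 (new)  [load 6/10]
  1 → side 1  [load 9/10]
  3 → side 2  [load 9/10]
  2 → side 3 (new)  [load 2/10]
  2 → side 3  [load 4/10]
  2 → side 3  [load 6/10]
  3 → side 3  [load 9/10]
  6 → side 4 (new)  [load 6/10]
  2 → side 4  [load 8/10]
  8 → side 5 (new)  [load 8/10]
  1 → side 1  [load 10/10]
  2 → side 4  [load 10/10]
5 tape sides opened.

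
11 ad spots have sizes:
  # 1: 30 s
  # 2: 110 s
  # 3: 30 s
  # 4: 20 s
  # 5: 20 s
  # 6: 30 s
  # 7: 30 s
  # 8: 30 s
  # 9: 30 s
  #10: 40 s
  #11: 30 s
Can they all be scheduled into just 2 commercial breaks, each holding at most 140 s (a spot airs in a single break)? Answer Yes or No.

Total = 400 s; ⌈400/140⌉ = 3.
At least 3 commercial breaks are required, but only 2 are allowed.

No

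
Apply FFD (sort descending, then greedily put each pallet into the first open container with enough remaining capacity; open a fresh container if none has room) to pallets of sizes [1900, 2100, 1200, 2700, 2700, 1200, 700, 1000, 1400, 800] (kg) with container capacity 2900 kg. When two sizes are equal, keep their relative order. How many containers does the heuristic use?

6

Sorted descending: 2700, 2700, 2100, 1900, 1400, 1200, 1200, 1000, 800, 700.
  2700 → container 1 (new)  [load 2700/2900]
  2700 → container 2 (new)  [load 2700/2900]
  2100 → container 3 (new)  [load 2100/2900]
  1900 → container 4 (new)  [load 1900/2900]
  1400 → container 5 (new)  [load 1400/2900]
  1200 → container 5  [load 2600/2900]
  1200 → container 6 (new)  [load 1200/2900]
  1000 → container 4  [load 2900/2900]
  800 → container 3  [load 2900/2900]
  700 → container 6  [load 1900/2900]
6 containers opened.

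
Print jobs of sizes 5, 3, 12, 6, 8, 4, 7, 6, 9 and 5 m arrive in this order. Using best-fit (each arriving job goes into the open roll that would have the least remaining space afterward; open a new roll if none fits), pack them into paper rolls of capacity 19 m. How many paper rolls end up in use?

4

  5 → roll 1 (new)  [load 5/19]
  3 → roll 1  [load 8/19]
  12 → roll 2 (new)  [load 12/19]
  6 → roll 2  [load 18/19]
  8 → roll 1  [load 16/19]
  4 → roll 3 (new)  [load 4/19]
  7 → roll 3  [load 11/19]
  6 → roll 3  [load 17/19]
  9 → roll 4 (new)  [load 9/19]
  5 → roll 4  [load 14/19]
4 paper rolls opened.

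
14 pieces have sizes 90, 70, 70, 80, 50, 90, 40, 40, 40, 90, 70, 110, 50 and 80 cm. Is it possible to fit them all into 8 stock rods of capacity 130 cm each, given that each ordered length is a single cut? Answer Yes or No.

Total = 970 cm; ⌈970/130⌉ = 8.
9 pieces each exceed half the capacity and cannot share a stock rod, forcing at least 9 stock rods.
At least 9 stock rods are required, but only 8 are allowed.

No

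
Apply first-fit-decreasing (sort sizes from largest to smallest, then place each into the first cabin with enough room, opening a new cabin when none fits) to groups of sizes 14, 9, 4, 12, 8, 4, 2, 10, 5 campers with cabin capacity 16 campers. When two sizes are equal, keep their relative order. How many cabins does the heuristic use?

5

Sorted descending: 14, 12, 10, 9, 8, 5, 4, 4, 2.
  14 → cabin 1 (new)  [load 14/16]
  12 → cabin 2 (new)  [load 12/16]
  10 → cabin 3 (new)  [load 10/16]
  9 → cabin 4 (new)  [load 9/16]
  8 → cabin 5 (new)  [load 8/16]
  5 → cabin 3  [load 15/16]
  4 → cabin 2  [load 16/16]
  4 → cabin 4  [load 13/16]
  2 → cabin 1  [load 16/16]
5 cabins opened.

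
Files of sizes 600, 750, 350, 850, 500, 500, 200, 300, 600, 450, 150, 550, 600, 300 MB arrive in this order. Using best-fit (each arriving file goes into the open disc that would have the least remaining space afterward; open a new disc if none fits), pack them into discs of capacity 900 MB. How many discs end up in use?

  600 → disc 1 (new)  [load 600/900]
  750 → disc 2 (new)  [load 750/900]
  350 → disc 3 (new)  [load 350/900]
  850 → disc 4 (new)  [load 850/900]
  500 → disc 3  [load 850/900]
  500 → disc 5 (new)  [load 500/900]
  200 → disc 1  [load 800/900]
  300 → disc 5  [load 800/900]
  600 → disc 6 (new)  [load 600/900]
  450 → disc 7 (new)  [load 450/900]
  150 → disc 2  [load 900/900]
  550 → disc 8 (new)  [load 550/900]
  600 → disc 9 (new)  [load 600/900]
  300 → disc 6  [load 900/900]
9 discs opened.

9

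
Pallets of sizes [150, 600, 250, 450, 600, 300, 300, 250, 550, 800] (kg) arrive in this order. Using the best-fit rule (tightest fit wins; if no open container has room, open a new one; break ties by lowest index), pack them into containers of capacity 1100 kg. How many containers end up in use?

  150 → container 1 (new)  [load 150/1100]
  600 → container 1  [load 750/1100]
  250 → container 1  [load 1000/1100]
  450 → container 2 (new)  [load 450/1100]
  600 → container 2  [load 1050/1100]
  300 → container 3 (new)  [load 300/1100]
  300 → container 3  [load 600/1100]
  250 → container 3  [load 850/1100]
  550 → container 4 (new)  [load 550/1100]
  800 → container 5 (new)  [load 800/1100]
5 containers opened.

5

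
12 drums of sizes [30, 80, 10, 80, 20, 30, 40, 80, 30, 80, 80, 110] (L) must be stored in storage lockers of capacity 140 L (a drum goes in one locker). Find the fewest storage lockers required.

6

Total = 110 + 80 + 80 + 80 + 80 + 80 + 40 + 30 + 30 + 30 + 20 + 10 = 670 L.
Lower bound: ⌈670/140⌉ = 5 storage lockers.
Also, 6 drums each exceed 70 L, and no two of those can share a locker, so at least 6 storage lockers are needed.
A packing using 6 storage lockers:
  locker 1: 110 + 30 = 140
  locker 2: 80 + 40 + 20 = 140
  locker 3: 80 + 30 + 30 = 140
  locker 4: 80 + 10 = 90
  locker 5: 80 = 80
  locker 6: 80 = 80
This matches the lower bound, so 6 is optimal.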